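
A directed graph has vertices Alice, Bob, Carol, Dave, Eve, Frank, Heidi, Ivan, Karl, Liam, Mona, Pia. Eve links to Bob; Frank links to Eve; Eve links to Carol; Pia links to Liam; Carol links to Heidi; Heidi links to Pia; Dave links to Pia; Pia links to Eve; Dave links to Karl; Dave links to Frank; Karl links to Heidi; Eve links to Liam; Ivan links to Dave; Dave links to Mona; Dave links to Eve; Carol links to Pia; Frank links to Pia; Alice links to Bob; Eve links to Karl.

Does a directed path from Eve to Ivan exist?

Explore from Eve.
Distance 1: reach Bob, Carol, Karl, Liam.
Distance 2: reach Heidi, Pia.
The search from Eve is exhausted; no directed path reaches Ivan.

No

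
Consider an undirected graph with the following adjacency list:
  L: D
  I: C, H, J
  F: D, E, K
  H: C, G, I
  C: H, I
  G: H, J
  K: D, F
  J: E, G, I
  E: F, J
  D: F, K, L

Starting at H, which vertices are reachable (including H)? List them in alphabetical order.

Start at H.
Its neighbours: C, G, I.
Then their neighbours: J.
Then next layer: E.
Then next layer: F.
Then next layer: D, K.
Then next layer: L.
Every vertex is now reached.

C, D, E, F, G, H, I, J, K, L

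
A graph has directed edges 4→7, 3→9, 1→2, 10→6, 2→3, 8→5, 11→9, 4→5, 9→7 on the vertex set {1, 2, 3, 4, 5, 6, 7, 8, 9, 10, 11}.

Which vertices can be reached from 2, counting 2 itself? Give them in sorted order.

Start at 2.
Its neighbours: 3.
Then their neighbours: 9.
Then next layer: 7.
Nothing further is reachable.

2, 3, 7, 9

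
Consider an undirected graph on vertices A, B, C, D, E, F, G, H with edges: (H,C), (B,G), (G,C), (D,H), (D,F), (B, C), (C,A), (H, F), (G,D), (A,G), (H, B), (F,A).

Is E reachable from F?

Explore from F.
Distance 1: reach A, D, H.
Distance 2: reach B, C, G.
The search is exhausted without reaching E; it lies in a different component.

No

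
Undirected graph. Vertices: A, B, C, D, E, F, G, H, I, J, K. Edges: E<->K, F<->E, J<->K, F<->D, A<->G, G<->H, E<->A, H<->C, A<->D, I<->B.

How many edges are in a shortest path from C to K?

5

Distance 0: C.
Distance 1: H.
Distance 2: G.
Distance 3: A.
Distance 4: D, E.
Distance 5: F, K — contains K.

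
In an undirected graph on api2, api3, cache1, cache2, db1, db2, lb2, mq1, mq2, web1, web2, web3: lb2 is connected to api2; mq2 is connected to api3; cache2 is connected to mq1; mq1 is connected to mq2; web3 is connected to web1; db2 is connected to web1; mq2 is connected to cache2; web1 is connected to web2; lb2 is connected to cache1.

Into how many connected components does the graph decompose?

4

From api2: component {api2, cache1, lb2}.
From api3: component {api3, cache2, mq1, mq2}.
From db1: component {db1}.
From db2: component {db2, web1, web2, web3}.
That's 4 components.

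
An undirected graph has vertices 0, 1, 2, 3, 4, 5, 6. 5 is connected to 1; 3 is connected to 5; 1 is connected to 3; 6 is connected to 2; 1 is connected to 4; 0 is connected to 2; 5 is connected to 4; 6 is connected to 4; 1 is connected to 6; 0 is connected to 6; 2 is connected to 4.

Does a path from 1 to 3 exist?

Explore from 1.
Distance 1: reach 3, 4, 5, 6.
Found 3.

Yes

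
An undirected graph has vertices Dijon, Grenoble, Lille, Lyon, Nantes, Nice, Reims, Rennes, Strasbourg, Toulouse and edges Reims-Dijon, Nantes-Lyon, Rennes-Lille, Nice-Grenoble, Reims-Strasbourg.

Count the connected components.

From Dijon: component {Dijon, Reims, Strasbourg}.
From Grenoble: component {Grenoble, Nice}.
From Lille: component {Lille, Rennes}.
From Lyon: component {Lyon, Nantes}.
From Toulouse: component {Toulouse}.
That's 5 components.

5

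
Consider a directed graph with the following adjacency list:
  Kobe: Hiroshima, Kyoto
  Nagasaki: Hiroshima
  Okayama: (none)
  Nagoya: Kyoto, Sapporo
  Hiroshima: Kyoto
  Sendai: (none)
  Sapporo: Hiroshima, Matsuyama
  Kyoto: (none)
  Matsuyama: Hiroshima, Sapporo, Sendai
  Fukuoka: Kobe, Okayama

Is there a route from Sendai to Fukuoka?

Sendai has no outgoing edges, so nothing is reachable from it.

No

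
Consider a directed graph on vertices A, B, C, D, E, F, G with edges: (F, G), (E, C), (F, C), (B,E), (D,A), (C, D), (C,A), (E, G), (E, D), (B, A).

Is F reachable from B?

No

Explore from B.
Distance 1: reach A, E.
Distance 2: reach C, D, G.
The search from B is exhausted; no directed path reaches F.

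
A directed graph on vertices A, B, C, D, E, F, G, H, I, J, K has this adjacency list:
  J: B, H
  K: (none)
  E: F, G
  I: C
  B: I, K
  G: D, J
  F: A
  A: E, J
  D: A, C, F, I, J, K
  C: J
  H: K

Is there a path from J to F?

No

Explore from J.
Distance 1: reach B, H.
Distance 2: reach I, K.
Distance 3: reach C.
The search from J is exhausted; no directed path reaches F.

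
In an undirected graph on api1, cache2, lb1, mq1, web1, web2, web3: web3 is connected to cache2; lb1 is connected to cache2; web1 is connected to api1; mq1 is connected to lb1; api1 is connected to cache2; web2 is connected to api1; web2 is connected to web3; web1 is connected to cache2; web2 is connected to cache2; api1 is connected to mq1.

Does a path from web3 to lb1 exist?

Yes

Explore from web3.
Distance 1: reach cache2, web2.
Distance 2: reach api1, lb1, web1.
Found lb1.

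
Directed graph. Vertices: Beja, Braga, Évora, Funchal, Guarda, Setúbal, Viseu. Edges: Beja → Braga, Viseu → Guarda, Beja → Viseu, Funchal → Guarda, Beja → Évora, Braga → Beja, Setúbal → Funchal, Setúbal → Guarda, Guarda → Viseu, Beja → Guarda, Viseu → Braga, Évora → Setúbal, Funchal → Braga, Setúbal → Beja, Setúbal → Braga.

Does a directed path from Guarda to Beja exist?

Yes

Explore from Guarda.
Distance 1: reach Viseu.
Distance 2: reach Braga.
Distance 3: reach Beja.
Found Beja.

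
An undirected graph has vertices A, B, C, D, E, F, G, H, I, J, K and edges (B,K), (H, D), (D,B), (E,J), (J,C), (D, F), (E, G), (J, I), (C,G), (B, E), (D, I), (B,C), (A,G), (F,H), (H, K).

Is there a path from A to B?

Yes

Explore from A.
Distance 1: reach G.
Distance 2: reach C, E.
Distance 3: reach B, J.
Found B.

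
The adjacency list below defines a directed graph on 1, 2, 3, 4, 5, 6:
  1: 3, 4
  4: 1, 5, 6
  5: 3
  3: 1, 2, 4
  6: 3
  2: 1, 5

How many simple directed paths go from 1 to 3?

3

1→3
1→4→5→3
1→4→6→3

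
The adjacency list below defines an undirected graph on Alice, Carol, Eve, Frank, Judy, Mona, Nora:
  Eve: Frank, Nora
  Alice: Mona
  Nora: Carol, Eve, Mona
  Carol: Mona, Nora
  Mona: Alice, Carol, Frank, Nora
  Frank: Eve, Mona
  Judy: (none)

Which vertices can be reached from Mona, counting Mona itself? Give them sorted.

Start at Mona.
Its neighbours: Alice, Carol, Frank, Nora.
Then their neighbours: Eve.
Nothing further is reachable.

Alice, Carol, Eve, Frank, Mona, Nora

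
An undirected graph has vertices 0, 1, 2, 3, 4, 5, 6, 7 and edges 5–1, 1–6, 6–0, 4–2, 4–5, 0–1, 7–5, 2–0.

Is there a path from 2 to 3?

Explore from 2.
Distance 1: reach 0, 4.
Distance 2: reach 1, 5, 6.
Distance 3: reach 7.
The search is exhausted without reaching 3; it lies in a different component.

No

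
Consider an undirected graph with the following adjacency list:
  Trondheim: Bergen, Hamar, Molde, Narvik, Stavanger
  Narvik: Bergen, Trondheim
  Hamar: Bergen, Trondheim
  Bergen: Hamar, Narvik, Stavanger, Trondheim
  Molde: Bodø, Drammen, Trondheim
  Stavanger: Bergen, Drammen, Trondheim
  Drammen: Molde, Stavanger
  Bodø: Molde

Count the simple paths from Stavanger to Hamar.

9

Stavanger–Bergen–Hamar
Stavanger–Bergen–Narvik–Trondheim–Hamar
Stavanger–Bergen–Trondheim–Hamar
Stavanger–Drammen–Molde–Trondheim–Bergen–Hamar
Stavanger–Drammen–Molde–Trondheim–Hamar
Stavanger–Drammen–Molde–Trondheim–Narvik–Bergen–Hamar
Stavanger–Trondheim–Bergen–Hamar
Stavanger–Trondheim–Hamar
Stavanger–Trondheim–Narvik–Bergen–Hamar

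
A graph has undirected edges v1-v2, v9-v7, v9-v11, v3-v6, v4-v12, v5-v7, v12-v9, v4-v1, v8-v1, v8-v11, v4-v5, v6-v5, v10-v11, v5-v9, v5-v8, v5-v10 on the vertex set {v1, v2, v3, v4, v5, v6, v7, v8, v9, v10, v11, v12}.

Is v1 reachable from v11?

Yes

Explore from v11.
Distance 1: reach v8, v9, v10.
Distance 2: reach v1, v5, v7, v12.
Found v1.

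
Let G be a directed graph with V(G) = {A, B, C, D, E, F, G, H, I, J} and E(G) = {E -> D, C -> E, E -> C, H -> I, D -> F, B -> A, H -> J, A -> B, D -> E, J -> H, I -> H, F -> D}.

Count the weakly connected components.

4

From A: component {A, B}.
From C: component {C, D, E, F}.
From G: component {G}.
From H: component {H, I, J}.
That's 4 components.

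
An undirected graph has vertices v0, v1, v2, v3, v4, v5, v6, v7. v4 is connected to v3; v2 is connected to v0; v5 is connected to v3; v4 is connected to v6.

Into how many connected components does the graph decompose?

From v0: component {v0, v2}.
From v1: component {v1}.
From v3: component {v3, v4, v5, v6}.
From v7: component {v7}.
That's 4 components.

4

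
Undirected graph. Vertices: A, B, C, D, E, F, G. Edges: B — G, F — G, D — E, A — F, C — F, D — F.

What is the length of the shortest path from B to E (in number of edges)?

4

Distance 0: B.
Distance 1: G.
Distance 2: F.
Distance 3: A, C, D.
Distance 4: E — contains E.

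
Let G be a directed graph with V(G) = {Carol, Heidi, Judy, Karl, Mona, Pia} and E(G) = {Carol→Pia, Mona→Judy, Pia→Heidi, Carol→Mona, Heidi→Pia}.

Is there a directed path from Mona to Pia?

Explore from Mona.
Distance 1: reach Judy.
The search from Mona is exhausted; no directed path reaches Pia.

No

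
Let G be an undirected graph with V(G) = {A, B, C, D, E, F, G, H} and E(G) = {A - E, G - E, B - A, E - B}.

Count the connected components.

From A: component {A, B, E, G}.
From C: component {C}.
From D: component {D}.
From F: component {F}.
From H: component {H}.
That's 5 components.

5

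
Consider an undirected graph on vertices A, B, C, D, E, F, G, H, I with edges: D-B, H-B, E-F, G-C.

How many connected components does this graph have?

From A: component {A}.
From B: component {B, D, H}.
From C: component {C, G}.
From E: component {E, F}.
From I: component {I}.
That's 5 components.

5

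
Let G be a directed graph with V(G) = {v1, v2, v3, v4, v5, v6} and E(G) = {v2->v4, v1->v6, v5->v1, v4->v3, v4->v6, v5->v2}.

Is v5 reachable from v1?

Explore from v1.
Distance 1: reach v6.
The search from v1 is exhausted; no directed path reaches v5.

No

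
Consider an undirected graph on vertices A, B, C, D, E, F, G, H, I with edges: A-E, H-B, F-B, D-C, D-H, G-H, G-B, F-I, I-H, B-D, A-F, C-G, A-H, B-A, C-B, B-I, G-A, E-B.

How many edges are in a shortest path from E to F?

Distance 0: E.
Distance 1: A, B.
Distance 2: C, D, F, G, H, I — contains F.

2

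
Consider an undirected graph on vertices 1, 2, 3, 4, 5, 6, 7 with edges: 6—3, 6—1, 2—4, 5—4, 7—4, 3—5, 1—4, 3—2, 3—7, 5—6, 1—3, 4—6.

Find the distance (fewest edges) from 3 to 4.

Distance 0: 3.
Distance 1: 1, 2, 5, 6, 7.
Distance 2: 4 — contains 4.

2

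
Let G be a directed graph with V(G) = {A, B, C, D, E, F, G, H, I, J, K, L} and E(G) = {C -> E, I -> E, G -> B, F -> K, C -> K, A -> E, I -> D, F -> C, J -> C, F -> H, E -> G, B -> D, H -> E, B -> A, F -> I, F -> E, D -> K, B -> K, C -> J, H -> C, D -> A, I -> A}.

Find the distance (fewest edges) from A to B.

3

Distance 0: A.
Distance 1: E.
Distance 2: G.
Distance 3: B — contains B.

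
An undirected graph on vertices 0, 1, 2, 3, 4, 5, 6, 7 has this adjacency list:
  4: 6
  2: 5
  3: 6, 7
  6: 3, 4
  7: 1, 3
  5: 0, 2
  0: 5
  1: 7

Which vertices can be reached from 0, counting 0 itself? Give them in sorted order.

Start at 0.
Its neighbours: 5.
Then their neighbours: 2.
Nothing further is reachable.

0, 2, 5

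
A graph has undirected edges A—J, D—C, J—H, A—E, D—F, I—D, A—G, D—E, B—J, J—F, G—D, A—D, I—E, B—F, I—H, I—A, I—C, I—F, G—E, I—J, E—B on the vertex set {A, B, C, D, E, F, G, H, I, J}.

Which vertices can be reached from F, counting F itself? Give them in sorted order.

A, B, C, D, E, F, G, H, I, J

Start at F.
Its neighbours: B, D, I, J.
Then their neighbours: A, C, E, G, H.
Every vertex is now reached.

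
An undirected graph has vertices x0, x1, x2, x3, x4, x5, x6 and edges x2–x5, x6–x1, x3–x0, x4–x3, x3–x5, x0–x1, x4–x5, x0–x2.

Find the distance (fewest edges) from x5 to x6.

Distance 0: x5.
Distance 1: x2, x3, x4.
Distance 2: x0.
Distance 3: x1.
Distance 4: x6 — contains x6.

4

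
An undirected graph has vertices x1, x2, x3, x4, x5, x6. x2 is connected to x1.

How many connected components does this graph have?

From x1: component {x1, x2}.
From x3: component {x3}.
From x4: component {x4}.
From x5: component {x5}.
From x6: component {x6}.
That's 5 components.

5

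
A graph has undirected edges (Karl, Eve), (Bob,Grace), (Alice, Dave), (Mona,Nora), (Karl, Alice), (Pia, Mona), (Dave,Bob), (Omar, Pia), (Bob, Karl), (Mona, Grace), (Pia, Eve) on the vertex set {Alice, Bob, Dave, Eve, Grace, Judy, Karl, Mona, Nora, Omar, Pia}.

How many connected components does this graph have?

2

From Alice: component {Alice, Bob, Dave, Eve, Grace, Karl, Mona, Nora, Omar, Pia}.
From Judy: component {Judy}.
That's 2 components.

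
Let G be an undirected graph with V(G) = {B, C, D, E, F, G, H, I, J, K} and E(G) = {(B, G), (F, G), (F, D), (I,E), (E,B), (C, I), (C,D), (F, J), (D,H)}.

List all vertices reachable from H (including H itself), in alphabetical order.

B, C, D, E, F, G, H, I, J

Start at H.
Its neighbours: D.
Then their neighbours: C, F.
Then next layer: G, I, J.
Then next layer: B, E.
Nothing further is reachable.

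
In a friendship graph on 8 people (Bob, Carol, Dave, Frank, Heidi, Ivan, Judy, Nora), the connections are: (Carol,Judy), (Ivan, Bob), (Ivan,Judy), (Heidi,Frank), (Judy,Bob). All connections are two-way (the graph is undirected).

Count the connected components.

4

From Bob: component {Bob, Carol, Ivan, Judy}.
From Dave: component {Dave}.
From Frank: component {Frank, Heidi}.
From Nora: component {Nora}.
That's 4 components.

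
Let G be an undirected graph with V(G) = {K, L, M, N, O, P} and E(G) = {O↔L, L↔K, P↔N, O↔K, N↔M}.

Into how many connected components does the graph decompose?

2

From K: component {K, L, O}.
From M: component {M, N, P}.
That's 2 components.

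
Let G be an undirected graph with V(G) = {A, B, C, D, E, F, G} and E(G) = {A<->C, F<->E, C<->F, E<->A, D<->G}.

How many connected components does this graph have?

3

From A: component {A, C, E, F}.
From B: component {B}.
From D: component {D, G}.
That's 3 components.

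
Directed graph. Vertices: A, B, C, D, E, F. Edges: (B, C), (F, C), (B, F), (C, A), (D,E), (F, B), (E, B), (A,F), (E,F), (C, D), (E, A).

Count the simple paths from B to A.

B→C→A
B→C→D→E→A
B→F→C→A
B→F→C→D→E→A

4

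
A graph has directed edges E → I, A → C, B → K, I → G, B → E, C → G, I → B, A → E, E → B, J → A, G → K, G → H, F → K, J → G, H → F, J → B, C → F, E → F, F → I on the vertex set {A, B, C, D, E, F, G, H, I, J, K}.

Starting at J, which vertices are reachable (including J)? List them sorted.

A, B, C, E, F, G, H, I, J, K

Start at J.
Its neighbours: A, B, G.
Then their neighbours: C, E, H, K.
Then next layer: F, I.
Nothing further is reachable.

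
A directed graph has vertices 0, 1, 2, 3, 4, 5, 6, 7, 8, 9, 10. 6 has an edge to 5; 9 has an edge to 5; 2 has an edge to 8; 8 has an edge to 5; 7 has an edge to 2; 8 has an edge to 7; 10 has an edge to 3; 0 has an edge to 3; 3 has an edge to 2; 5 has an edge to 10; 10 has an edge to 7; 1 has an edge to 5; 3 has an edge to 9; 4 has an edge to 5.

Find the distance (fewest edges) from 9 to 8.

Distance 0: 9.
Distance 1: 5.
Distance 2: 10.
Distance 3: 3, 7.
Distance 4: 2.
Distance 5: 8 — contains 8.

5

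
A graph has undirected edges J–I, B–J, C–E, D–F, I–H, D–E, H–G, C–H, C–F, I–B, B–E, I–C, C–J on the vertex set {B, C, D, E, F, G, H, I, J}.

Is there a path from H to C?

Explore from H.
Distance 1: reach C, G, I.
Found C.

Yes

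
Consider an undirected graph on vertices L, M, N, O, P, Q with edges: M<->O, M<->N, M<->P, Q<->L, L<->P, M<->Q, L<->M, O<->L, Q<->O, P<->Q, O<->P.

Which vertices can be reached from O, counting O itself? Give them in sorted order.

L, M, N, O, P, Q

Start at O.
Its neighbours: L, M, P, Q.
Then their neighbours: N.
Every vertex is now reached.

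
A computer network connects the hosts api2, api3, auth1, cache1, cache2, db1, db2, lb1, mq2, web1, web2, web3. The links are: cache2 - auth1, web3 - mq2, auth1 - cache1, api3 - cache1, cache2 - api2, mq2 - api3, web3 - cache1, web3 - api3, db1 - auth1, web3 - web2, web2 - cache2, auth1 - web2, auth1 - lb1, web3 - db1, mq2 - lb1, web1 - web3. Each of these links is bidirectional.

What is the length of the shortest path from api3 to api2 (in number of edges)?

4

Distance 0: api3.
Distance 1: cache1, mq2, web3.
Distance 2: auth1, db1, lb1, web1, web2.
Distance 3: cache2.
Distance 4: api2 — contains api2.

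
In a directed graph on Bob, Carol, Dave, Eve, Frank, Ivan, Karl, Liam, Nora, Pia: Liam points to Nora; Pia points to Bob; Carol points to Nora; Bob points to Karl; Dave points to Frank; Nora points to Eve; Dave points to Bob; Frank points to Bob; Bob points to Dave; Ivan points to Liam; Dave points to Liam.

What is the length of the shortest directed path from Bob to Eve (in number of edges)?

Distance 0: Bob.
Distance 1: Dave, Karl.
Distance 2: Frank, Liam.
Distance 3: Nora.
Distance 4: Eve — contains Eve.

4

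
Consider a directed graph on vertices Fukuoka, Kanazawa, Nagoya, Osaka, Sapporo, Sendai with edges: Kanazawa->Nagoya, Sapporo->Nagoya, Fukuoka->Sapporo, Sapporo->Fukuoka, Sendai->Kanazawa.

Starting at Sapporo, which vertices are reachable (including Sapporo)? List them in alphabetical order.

Fukuoka, Nagoya, Sapporo

Start at Sapporo.
Its neighbours: Fukuoka, Nagoya.
Nothing further is reachable.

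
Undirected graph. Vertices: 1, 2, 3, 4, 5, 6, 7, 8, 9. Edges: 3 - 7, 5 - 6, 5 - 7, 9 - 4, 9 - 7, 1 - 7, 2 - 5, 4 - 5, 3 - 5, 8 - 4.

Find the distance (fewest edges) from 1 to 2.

3

Distance 0: 1.
Distance 1: 7.
Distance 2: 3, 5, 9.
Distance 3: 2, 4, 6 — contains 2.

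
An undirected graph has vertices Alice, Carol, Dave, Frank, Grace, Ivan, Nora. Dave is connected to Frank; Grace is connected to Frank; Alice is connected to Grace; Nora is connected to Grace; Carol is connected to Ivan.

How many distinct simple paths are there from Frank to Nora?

Frank–Grace–Nora

1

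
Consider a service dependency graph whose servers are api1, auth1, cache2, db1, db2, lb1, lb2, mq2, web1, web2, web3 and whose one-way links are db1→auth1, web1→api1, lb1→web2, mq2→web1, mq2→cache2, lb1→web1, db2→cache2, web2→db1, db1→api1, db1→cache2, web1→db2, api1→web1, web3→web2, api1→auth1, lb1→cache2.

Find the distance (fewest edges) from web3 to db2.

5

Distance 0: web3.
Distance 1: web2.
Distance 2: db1.
Distance 3: api1, auth1, cache2.
Distance 4: web1.
Distance 5: db2 — contains db2.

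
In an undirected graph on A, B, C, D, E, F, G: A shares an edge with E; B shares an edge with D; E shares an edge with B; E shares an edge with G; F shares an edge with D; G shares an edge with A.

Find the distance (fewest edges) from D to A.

3

Distance 0: D.
Distance 1: B, F.
Distance 2: E.
Distance 3: A, G — contains A.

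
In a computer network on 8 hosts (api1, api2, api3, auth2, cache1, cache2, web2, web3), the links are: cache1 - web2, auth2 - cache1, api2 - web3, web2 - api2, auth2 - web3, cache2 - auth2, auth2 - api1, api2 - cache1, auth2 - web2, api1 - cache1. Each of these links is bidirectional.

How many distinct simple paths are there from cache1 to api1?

6

cache1–api1
cache1–api2–web2–auth2–api1
cache1–api2–web3–auth2–api1
cache1–auth2–api1
cache1–web2–api2–web3–auth2–api1
cache1–web2–auth2–api1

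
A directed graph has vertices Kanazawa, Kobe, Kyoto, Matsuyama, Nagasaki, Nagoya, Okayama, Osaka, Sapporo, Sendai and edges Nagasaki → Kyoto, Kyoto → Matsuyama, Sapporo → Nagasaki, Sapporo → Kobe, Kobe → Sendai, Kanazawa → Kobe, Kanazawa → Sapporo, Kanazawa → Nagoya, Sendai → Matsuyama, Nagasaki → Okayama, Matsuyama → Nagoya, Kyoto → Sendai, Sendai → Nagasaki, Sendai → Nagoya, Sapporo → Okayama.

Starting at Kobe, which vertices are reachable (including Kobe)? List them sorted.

Kobe, Kyoto, Matsuyama, Nagasaki, Nagoya, Okayama, Sendai

Start at Kobe.
Its neighbours: Sendai.
Then their neighbours: Matsuyama, Nagasaki, Nagoya.
Then next layer: Kyoto, Okayama.
Nothing further is reachable.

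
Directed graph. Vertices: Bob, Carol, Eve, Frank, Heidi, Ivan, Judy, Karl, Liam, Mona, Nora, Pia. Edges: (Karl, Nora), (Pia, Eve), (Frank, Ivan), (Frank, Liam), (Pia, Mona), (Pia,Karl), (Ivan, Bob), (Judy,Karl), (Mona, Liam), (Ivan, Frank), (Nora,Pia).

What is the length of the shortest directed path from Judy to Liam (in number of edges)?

5

Distance 0: Judy.
Distance 1: Karl.
Distance 2: Nora.
Distance 3: Pia.
Distance 4: Eve, Mona.
Distance 5: Liam — contains Liam.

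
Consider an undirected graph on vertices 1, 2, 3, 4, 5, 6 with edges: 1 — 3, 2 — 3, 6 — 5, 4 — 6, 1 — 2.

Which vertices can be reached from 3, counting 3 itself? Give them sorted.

1, 2, 3

Start at 3.
Its neighbours: 1, 2.
Nothing further is reachable.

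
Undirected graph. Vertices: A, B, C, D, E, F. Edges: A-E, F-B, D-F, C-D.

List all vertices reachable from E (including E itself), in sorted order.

A, E

Start at E.
Its neighbours: A.
Nothing further is reachable.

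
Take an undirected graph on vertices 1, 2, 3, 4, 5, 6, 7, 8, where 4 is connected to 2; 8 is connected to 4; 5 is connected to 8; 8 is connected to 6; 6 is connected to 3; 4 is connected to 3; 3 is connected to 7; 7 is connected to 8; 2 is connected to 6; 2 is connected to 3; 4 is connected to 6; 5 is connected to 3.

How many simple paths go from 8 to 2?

20

8–4–2
8–4–3–2
8–4–3–6–2
8–4–6–2
8–4–6–3–2
8–5–3–2
8–5–3–4–2
8–5–3–4–6–2
... and 12 more.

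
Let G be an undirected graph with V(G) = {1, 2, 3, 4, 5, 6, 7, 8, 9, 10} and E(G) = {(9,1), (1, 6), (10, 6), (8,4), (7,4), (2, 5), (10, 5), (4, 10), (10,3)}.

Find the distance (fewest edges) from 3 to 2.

Distance 0: 3.
Distance 1: 10.
Distance 2: 4, 5, 6.
Distance 3: 1, 2, 7, 8 — contains 2.

3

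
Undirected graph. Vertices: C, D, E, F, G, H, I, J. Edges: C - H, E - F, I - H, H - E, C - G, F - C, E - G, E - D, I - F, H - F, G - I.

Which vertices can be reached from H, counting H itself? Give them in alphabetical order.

C, D, E, F, G, H, I

Start at H.
Its neighbours: C, E, F, I.
Then their neighbours: D, G.
Nothing further is reachable.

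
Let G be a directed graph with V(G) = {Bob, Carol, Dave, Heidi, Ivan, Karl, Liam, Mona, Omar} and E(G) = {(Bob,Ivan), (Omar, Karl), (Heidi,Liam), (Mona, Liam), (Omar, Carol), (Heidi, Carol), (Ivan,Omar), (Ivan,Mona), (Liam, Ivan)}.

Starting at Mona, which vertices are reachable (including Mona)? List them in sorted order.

Carol, Ivan, Karl, Liam, Mona, Omar

Start at Mona.
Its neighbours: Liam.
Then their neighbours: Ivan.
Then next layer: Omar.
Then next layer: Carol, Karl.
Nothing further is reachable.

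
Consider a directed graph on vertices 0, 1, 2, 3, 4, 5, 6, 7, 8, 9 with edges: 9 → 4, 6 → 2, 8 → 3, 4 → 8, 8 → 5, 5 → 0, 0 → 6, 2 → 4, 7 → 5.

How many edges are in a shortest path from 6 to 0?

Distance 0: 6.
Distance 1: 2.
Distance 2: 4.
Distance 3: 8.
Distance 4: 3, 5.
Distance 5: 0 — contains 0.

5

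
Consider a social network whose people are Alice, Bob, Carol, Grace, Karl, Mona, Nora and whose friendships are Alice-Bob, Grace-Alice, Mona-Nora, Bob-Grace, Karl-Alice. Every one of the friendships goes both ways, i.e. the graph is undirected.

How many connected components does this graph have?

From Alice: component {Alice, Bob, Grace, Karl}.
From Carol: component {Carol}.
From Mona: component {Mona, Nora}.
That's 3 components.

3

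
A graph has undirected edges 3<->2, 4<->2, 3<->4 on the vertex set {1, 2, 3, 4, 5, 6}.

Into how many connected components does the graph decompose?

4

From 1: component {1}.
From 2: component {2, 3, 4}.
From 5: component {5}.
From 6: component {6}.
That's 4 components.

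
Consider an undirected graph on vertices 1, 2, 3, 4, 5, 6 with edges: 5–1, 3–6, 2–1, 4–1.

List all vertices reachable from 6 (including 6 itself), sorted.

3, 6

Start at 6.
Its neighbours: 3.
Nothing further is reachable.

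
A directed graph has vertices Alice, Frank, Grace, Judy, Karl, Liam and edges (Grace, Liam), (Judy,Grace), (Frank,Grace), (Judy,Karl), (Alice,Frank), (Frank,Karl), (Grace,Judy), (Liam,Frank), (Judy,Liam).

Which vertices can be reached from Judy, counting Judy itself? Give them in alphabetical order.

Start at Judy.
Its neighbours: Grace, Karl, Liam.
Then their neighbours: Frank.
Nothing further is reachable.

Frank, Grace, Judy, Karl, Liam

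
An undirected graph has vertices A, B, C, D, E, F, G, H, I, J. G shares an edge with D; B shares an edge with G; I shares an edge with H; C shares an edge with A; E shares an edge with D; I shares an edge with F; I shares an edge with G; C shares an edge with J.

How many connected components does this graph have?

From A: component {A, C, J}.
From B: component {B, D, E, F, G, H, I}.
That's 2 components.

2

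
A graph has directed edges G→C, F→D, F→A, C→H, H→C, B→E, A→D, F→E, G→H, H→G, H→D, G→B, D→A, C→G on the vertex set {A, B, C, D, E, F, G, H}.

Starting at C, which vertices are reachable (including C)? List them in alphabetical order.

Start at C.
Its neighbours: G, H.
Then their neighbours: B, D.
Then next layer: A, E.
Nothing further is reachable.

A, B, C, D, E, G, H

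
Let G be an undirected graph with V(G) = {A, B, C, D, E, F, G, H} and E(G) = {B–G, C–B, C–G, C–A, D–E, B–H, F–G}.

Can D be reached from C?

Explore from C.
Distance 1: reach A, B, G.
Distance 2: reach F, H.
The search is exhausted without reaching D; it lies in a different component.

No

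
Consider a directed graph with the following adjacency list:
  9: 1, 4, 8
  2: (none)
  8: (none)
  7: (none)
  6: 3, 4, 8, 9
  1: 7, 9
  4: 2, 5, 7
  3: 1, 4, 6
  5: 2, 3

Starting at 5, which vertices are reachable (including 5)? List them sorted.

Start at 5.
Its neighbours: 2, 3.
Then their neighbours: 1, 4, 6.
Then next layer: 7, 8, 9.
Every vertex is now reached.

1, 2, 3, 4, 5, 6, 7, 8, 9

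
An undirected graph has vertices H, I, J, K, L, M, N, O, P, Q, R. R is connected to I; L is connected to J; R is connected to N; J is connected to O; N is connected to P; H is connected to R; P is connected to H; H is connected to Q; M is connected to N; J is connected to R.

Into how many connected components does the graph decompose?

2

From H: component {H, I, J, L, M, N, O, P, Q, R}.
From K: component {K}.
That's 2 components.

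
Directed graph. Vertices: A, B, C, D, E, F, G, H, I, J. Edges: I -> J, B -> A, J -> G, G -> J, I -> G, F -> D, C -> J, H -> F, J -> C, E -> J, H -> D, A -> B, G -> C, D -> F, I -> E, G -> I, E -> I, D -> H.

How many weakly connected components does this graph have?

3

From A: component {A, B}.
From C: component {C, E, G, I, J}.
From D: component {D, F, H}.
That's 3 components.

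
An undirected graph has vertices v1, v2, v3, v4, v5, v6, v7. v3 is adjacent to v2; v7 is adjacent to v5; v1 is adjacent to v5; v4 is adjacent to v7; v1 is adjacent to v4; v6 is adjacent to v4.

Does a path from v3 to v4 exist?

Explore from v3.
Distance 1: reach v2.
The search is exhausted without reaching v4; it lies in a different component.

No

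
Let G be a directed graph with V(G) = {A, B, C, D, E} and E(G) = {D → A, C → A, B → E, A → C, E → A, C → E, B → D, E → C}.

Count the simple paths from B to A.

B→D→A
B→E→A
B→E→C→A

3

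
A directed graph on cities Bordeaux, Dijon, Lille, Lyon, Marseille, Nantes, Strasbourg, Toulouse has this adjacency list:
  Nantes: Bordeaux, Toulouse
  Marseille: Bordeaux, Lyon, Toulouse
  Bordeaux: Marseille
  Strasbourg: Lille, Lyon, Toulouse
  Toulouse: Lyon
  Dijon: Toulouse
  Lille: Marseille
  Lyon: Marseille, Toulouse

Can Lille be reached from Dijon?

No

Explore from Dijon.
Distance 1: reach Toulouse.
Distance 2: reach Lyon.
Distance 3: reach Marseille.
Distance 4: reach Bordeaux.
The search from Dijon is exhausted; no directed path reaches Lille.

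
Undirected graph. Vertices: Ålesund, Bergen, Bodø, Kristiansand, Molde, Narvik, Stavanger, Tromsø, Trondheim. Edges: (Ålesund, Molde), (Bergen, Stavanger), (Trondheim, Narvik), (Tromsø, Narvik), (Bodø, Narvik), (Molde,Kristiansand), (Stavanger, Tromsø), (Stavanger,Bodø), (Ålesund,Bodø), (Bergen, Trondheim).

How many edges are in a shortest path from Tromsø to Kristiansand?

Distance 0: Tromsø.
Distance 1: Narvik, Stavanger.
Distance 2: Bergen, Bodø, Trondheim.
Distance 3: Ålesund.
Distance 4: Molde.
Distance 5: Kristiansand — contains Kristiansand.

5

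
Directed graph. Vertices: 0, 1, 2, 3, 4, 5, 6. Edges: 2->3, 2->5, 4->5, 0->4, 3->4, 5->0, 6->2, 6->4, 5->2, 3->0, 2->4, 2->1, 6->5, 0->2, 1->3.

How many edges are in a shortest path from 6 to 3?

Distance 0: 6.
Distance 1: 2, 4, 5.
Distance 2: 0, 1, 3 — contains 3.

2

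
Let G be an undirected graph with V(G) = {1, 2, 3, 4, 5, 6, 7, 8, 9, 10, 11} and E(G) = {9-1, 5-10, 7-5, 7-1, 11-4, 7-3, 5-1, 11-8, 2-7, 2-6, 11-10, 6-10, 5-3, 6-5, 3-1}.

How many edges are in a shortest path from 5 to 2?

2

Distance 0: 5.
Distance 1: 1, 3, 6, 7, 10.
Distance 2: 2, 9, 11 — contains 2.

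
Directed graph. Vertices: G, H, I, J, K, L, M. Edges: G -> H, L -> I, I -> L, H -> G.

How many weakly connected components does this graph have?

5

From G: component {G, H}.
From I: component {I, L}.
From J: component {J}.
From K: component {K}.
From M: component {M}.
That's 5 components.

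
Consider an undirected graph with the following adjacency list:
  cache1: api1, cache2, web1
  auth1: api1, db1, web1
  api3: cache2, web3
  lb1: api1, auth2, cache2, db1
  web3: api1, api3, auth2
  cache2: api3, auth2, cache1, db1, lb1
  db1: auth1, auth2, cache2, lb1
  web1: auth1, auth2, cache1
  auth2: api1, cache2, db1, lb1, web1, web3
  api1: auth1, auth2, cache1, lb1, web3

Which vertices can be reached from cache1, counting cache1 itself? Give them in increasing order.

Start at cache1.
Its neighbours: api1, cache2, web1.
Then their neighbours: api3, auth1, auth2, db1, lb1, web3.
Every vertex is now reached.

api1, api3, auth1, auth2, cache1, cache2, db1, lb1, web1, web3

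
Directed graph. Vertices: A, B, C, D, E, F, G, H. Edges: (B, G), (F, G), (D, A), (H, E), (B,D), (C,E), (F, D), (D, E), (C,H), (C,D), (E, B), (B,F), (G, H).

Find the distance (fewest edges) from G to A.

Distance 0: G.
Distance 1: H.
Distance 2: E.
Distance 3: B.
Distance 4: D, F.
Distance 5: A — contains A.

5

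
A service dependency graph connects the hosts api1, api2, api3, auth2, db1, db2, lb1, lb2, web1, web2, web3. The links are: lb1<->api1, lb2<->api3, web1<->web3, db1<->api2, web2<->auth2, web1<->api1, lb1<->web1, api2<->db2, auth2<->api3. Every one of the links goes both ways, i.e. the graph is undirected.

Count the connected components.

From api1: component {api1, lb1, web1, web3}.
From api2: component {api2, db1, db2}.
From api3: component {api3, auth2, lb2, web2}.
That's 3 components.

3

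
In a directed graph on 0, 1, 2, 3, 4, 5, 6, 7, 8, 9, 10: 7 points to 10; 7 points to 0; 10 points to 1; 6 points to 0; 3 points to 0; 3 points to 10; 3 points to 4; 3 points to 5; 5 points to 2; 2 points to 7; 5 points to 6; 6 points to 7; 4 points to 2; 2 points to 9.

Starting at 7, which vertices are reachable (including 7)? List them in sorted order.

0, 1, 7, 10

Start at 7.
Its neighbours: 0, 10.
Then their neighbours: 1.
Nothing further is reachable.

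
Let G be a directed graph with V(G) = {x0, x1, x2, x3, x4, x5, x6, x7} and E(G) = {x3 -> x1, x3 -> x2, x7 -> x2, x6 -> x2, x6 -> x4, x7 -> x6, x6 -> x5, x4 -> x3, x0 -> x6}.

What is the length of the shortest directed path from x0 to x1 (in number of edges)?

4

Distance 0: x0.
Distance 1: x6.
Distance 2: x2, x4, x5.
Distance 3: x3.
Distance 4: x1 — contains x1.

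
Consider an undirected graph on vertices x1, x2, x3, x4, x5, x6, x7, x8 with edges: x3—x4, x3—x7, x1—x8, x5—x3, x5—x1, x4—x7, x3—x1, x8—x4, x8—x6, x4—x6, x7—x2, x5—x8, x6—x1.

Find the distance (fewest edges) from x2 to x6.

Distance 0: x2.
Distance 1: x7.
Distance 2: x3, x4.
Distance 3: x1, x5, x6, x8 — contains x6.

3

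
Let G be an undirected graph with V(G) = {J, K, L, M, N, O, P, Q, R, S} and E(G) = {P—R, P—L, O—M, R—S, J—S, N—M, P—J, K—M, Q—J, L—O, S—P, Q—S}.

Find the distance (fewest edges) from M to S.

Distance 0: M.
Distance 1: K, N, O.
Distance 2: L.
Distance 3: P.
Distance 4: J, R, S — contains S.

4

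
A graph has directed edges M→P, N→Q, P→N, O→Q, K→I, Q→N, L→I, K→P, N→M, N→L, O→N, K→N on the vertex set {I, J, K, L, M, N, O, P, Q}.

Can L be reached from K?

Explore from K.
Distance 1: reach I, N, P.
Distance 2: reach L, M, Q.
Found L.

Yes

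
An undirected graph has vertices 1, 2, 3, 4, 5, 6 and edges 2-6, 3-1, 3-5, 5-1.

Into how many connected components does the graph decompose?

3

From 1: component {1, 3, 5}.
From 2: component {2, 6}.
From 4: component {4}.
That's 3 components.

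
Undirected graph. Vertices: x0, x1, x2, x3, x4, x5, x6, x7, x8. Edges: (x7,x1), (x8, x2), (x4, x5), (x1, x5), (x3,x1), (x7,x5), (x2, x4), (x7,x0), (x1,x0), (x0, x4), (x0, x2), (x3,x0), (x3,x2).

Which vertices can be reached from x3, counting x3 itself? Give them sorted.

x0, x1, x2, x3, x4, x5, x7, x8

Start at x3.
Its neighbours: x0, x1, x2.
Then their neighbours: x4, x5, x7, x8.
Nothing further is reachable.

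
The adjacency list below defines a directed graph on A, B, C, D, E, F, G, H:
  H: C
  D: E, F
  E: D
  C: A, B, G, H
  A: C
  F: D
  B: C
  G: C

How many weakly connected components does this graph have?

From A: component {A, B, C, G, H}.
From D: component {D, E, F}.
That's 2 components.

2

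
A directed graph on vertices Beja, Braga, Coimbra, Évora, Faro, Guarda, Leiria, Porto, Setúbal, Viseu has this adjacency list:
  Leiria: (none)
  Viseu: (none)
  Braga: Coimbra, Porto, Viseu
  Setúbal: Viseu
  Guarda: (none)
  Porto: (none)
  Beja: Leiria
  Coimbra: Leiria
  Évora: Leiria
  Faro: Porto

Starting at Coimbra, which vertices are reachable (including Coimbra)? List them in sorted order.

Start at Coimbra.
Its neighbours: Leiria.
Nothing further is reachable.

Coimbra, Leiria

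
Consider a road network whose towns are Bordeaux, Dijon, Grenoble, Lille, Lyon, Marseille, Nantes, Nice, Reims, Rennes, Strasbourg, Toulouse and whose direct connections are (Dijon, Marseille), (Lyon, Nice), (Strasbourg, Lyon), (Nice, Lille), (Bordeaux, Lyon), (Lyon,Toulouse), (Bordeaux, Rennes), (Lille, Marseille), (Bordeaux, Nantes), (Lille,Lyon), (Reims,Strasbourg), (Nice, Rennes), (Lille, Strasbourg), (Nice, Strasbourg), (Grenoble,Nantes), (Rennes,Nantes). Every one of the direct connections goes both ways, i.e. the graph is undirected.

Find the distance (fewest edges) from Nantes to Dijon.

5

Distance 0: Nantes.
Distance 1: Bordeaux, Grenoble, Rennes.
Distance 2: Lyon, Nice.
Distance 3: Lille, Strasbourg, Toulouse.
Distance 4: Marseille, Reims.
Distance 5: Dijon — contains Dijon.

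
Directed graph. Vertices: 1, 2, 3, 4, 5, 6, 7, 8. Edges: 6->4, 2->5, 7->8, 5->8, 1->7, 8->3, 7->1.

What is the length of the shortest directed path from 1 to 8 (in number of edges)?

2

Distance 0: 1.
Distance 1: 7.
Distance 2: 8 — contains 8.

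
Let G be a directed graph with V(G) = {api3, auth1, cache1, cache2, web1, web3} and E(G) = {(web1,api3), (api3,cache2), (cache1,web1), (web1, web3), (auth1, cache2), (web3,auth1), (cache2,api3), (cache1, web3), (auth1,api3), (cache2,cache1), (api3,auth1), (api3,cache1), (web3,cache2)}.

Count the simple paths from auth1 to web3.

auth1→api3→cache1→web1→web3
auth1→api3→cache1→web3
auth1→api3→cache2→cache1→web1→web3
auth1→api3→cache2→cache1→web3
auth1→cache2→api3→cache1→web1→web3
auth1→cache2→api3→cache1→web3
auth1→cache2→cache1→web1→web3
auth1→cache2→cache1→web3

8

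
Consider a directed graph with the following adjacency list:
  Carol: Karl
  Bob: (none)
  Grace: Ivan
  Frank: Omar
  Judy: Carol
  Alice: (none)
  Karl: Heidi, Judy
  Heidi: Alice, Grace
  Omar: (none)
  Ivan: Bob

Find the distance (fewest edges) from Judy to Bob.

Distance 0: Judy.
Distance 1: Carol.
Distance 2: Karl.
Distance 3: Heidi.
Distance 4: Alice, Grace.
Distance 5: Ivan.
Distance 6: Bob — contains Bob.

6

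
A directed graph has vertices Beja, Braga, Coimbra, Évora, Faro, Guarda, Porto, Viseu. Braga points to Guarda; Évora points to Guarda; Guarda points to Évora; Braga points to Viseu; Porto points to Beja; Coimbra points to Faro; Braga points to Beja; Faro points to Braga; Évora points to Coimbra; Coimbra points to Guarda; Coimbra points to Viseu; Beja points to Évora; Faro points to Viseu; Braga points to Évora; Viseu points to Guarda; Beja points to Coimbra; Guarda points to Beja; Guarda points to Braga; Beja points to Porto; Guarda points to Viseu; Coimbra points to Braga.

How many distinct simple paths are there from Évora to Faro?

3

Évora→Coimbra→Faro
Évora→Guarda→Beja→Coimbra→Faro
Évora→Guarda→Braga→Beja→Coimbra→Faro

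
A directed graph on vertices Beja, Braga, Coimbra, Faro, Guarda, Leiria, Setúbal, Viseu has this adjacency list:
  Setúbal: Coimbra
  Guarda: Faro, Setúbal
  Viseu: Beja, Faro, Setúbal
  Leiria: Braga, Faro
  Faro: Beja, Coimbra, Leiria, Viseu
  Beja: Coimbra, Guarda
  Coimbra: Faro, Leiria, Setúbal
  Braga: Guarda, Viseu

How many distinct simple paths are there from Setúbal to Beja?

Setúbal→Coimbra→Faro→Beja
Setúbal→Coimbra→Faro→Leiria→Braga→Viseu→Beja
Setúbal→Coimbra→Faro→Viseu→Beja
Setúbal→Coimbra→Leiria→Braga→Guarda→Faro→Beja
Setúbal→Coimbra→Leiria→Braga→Guarda→Faro→Viseu→Beja
Setúbal→Coimbra→Leiria→Braga→Viseu→Beja
Setúbal→Coimbra→Leiria→Braga→Viseu→Faro→Beja
Setúbal→Coimbra→Leiria→Faro→Beja
Setúbal→Coimbra→Leiria→Faro→Viseu→Beja

9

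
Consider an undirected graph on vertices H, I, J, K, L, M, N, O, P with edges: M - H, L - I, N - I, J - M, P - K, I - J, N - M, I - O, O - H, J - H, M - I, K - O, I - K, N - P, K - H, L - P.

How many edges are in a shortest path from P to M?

2

Distance 0: P.
Distance 1: K, L, N.
Distance 2: H, I, M, O — contains M.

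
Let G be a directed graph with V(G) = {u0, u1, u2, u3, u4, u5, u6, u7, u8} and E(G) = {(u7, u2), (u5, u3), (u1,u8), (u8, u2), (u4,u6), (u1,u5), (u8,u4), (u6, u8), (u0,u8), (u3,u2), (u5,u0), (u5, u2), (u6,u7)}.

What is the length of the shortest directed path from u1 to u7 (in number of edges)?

4

Distance 0: u1.
Distance 1: u5, u8.
Distance 2: u0, u2, u3, u4.
Distance 3: u6.
Distance 4: u7 — contains u7.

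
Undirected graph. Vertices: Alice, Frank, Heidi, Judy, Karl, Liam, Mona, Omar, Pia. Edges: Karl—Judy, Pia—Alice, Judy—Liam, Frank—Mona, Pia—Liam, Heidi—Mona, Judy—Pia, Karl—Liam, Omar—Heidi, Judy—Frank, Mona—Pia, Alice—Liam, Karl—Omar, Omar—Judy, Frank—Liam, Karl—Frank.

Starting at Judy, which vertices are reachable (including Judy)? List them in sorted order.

Alice, Frank, Heidi, Judy, Karl, Liam, Mona, Omar, Pia

Start at Judy.
Its neighbours: Frank, Karl, Liam, Omar, Pia.
Then their neighbours: Alice, Heidi, Mona.
Every vertex is now reached.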